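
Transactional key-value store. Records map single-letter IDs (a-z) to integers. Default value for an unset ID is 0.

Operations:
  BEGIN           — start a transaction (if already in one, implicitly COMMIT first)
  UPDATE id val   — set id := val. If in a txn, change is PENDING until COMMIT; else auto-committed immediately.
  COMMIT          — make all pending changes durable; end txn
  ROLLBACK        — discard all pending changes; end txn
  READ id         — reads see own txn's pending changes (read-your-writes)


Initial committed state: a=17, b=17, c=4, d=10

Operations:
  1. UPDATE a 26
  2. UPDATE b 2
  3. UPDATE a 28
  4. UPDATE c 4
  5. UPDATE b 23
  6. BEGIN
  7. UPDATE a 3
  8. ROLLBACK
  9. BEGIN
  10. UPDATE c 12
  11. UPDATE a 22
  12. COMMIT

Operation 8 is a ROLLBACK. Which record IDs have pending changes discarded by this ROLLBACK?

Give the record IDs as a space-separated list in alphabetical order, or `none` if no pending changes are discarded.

Answer: a

Derivation:
Initial committed: {a=17, b=17, c=4, d=10}
Op 1: UPDATE a=26 (auto-commit; committed a=26)
Op 2: UPDATE b=2 (auto-commit; committed b=2)
Op 3: UPDATE a=28 (auto-commit; committed a=28)
Op 4: UPDATE c=4 (auto-commit; committed c=4)
Op 5: UPDATE b=23 (auto-commit; committed b=23)
Op 6: BEGIN: in_txn=True, pending={}
Op 7: UPDATE a=3 (pending; pending now {a=3})
Op 8: ROLLBACK: discarded pending ['a']; in_txn=False
Op 9: BEGIN: in_txn=True, pending={}
Op 10: UPDATE c=12 (pending; pending now {c=12})
Op 11: UPDATE a=22 (pending; pending now {a=22, c=12})
Op 12: COMMIT: merged ['a', 'c'] into committed; committed now {a=22, b=23, c=12, d=10}
ROLLBACK at op 8 discards: ['a']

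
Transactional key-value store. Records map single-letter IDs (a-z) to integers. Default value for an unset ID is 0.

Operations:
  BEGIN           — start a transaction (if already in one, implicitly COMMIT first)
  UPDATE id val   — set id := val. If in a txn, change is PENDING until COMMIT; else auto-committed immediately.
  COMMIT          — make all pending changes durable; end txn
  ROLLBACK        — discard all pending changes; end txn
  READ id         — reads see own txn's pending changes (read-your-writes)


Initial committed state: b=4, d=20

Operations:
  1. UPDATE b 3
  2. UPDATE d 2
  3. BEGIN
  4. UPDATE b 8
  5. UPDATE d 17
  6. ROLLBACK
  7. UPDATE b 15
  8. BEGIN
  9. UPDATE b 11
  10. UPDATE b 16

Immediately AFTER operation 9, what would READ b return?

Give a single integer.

Answer: 11

Derivation:
Initial committed: {b=4, d=20}
Op 1: UPDATE b=3 (auto-commit; committed b=3)
Op 2: UPDATE d=2 (auto-commit; committed d=2)
Op 3: BEGIN: in_txn=True, pending={}
Op 4: UPDATE b=8 (pending; pending now {b=8})
Op 5: UPDATE d=17 (pending; pending now {b=8, d=17})
Op 6: ROLLBACK: discarded pending ['b', 'd']; in_txn=False
Op 7: UPDATE b=15 (auto-commit; committed b=15)
Op 8: BEGIN: in_txn=True, pending={}
Op 9: UPDATE b=11 (pending; pending now {b=11})
After op 9: visible(b) = 11 (pending={b=11}, committed={b=15, d=2})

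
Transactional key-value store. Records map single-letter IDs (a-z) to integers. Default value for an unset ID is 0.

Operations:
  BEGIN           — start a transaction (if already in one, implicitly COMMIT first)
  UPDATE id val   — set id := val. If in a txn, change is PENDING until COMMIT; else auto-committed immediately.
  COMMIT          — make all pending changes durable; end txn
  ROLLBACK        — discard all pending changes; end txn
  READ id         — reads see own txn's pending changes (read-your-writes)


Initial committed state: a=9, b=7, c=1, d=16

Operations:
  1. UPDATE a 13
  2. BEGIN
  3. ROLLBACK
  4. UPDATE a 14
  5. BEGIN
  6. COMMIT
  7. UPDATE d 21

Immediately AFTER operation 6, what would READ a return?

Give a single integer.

Initial committed: {a=9, b=7, c=1, d=16}
Op 1: UPDATE a=13 (auto-commit; committed a=13)
Op 2: BEGIN: in_txn=True, pending={}
Op 3: ROLLBACK: discarded pending []; in_txn=False
Op 4: UPDATE a=14 (auto-commit; committed a=14)
Op 5: BEGIN: in_txn=True, pending={}
Op 6: COMMIT: merged [] into committed; committed now {a=14, b=7, c=1, d=16}
After op 6: visible(a) = 14 (pending={}, committed={a=14, b=7, c=1, d=16})

Answer: 14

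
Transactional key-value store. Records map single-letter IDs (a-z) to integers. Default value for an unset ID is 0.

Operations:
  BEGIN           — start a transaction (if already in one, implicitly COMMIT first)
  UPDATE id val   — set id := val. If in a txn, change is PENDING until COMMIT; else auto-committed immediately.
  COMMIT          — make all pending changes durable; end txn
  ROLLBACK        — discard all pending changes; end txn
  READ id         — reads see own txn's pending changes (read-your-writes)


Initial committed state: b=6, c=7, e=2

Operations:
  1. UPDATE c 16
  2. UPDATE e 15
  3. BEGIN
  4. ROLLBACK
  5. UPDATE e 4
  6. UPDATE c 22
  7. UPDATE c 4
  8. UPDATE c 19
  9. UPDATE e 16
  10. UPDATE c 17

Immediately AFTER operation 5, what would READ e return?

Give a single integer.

Answer: 4

Derivation:
Initial committed: {b=6, c=7, e=2}
Op 1: UPDATE c=16 (auto-commit; committed c=16)
Op 2: UPDATE e=15 (auto-commit; committed e=15)
Op 3: BEGIN: in_txn=True, pending={}
Op 4: ROLLBACK: discarded pending []; in_txn=False
Op 5: UPDATE e=4 (auto-commit; committed e=4)
After op 5: visible(e) = 4 (pending={}, committed={b=6, c=16, e=4})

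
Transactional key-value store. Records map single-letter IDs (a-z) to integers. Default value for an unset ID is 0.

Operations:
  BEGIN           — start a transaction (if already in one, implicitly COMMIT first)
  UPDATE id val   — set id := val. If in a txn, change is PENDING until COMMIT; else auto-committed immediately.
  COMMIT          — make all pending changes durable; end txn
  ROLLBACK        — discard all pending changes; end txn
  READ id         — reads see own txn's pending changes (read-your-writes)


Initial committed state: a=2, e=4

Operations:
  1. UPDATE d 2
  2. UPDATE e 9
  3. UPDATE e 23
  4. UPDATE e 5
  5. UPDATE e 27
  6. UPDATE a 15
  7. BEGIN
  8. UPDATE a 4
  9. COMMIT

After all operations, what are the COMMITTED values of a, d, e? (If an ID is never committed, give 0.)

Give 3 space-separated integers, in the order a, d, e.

Initial committed: {a=2, e=4}
Op 1: UPDATE d=2 (auto-commit; committed d=2)
Op 2: UPDATE e=9 (auto-commit; committed e=9)
Op 3: UPDATE e=23 (auto-commit; committed e=23)
Op 4: UPDATE e=5 (auto-commit; committed e=5)
Op 5: UPDATE e=27 (auto-commit; committed e=27)
Op 6: UPDATE a=15 (auto-commit; committed a=15)
Op 7: BEGIN: in_txn=True, pending={}
Op 8: UPDATE a=4 (pending; pending now {a=4})
Op 9: COMMIT: merged ['a'] into committed; committed now {a=4, d=2, e=27}
Final committed: {a=4, d=2, e=27}

Answer: 4 2 27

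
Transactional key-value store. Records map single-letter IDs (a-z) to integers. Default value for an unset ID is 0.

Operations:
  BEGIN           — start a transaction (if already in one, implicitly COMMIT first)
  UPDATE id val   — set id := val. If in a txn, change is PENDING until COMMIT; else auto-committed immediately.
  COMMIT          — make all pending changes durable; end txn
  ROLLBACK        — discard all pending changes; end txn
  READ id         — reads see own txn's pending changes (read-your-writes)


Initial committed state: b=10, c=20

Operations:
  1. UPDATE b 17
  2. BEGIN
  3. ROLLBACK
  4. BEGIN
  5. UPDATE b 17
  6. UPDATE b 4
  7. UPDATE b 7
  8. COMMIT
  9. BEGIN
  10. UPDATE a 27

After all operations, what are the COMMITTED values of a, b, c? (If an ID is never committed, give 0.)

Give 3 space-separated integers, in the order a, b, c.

Initial committed: {b=10, c=20}
Op 1: UPDATE b=17 (auto-commit; committed b=17)
Op 2: BEGIN: in_txn=True, pending={}
Op 3: ROLLBACK: discarded pending []; in_txn=False
Op 4: BEGIN: in_txn=True, pending={}
Op 5: UPDATE b=17 (pending; pending now {b=17})
Op 6: UPDATE b=4 (pending; pending now {b=4})
Op 7: UPDATE b=7 (pending; pending now {b=7})
Op 8: COMMIT: merged ['b'] into committed; committed now {b=7, c=20}
Op 9: BEGIN: in_txn=True, pending={}
Op 10: UPDATE a=27 (pending; pending now {a=27})
Final committed: {b=7, c=20}

Answer: 0 7 20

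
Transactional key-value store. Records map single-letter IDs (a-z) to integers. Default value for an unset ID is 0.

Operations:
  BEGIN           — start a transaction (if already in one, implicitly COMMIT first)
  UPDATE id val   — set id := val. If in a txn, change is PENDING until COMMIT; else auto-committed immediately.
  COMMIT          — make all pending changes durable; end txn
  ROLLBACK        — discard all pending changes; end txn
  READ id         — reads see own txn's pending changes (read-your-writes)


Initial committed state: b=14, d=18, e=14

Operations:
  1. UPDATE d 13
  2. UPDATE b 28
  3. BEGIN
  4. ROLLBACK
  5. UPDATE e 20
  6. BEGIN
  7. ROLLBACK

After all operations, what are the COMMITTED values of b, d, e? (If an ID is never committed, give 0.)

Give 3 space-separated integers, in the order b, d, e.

Answer: 28 13 20

Derivation:
Initial committed: {b=14, d=18, e=14}
Op 1: UPDATE d=13 (auto-commit; committed d=13)
Op 2: UPDATE b=28 (auto-commit; committed b=28)
Op 3: BEGIN: in_txn=True, pending={}
Op 4: ROLLBACK: discarded pending []; in_txn=False
Op 5: UPDATE e=20 (auto-commit; committed e=20)
Op 6: BEGIN: in_txn=True, pending={}
Op 7: ROLLBACK: discarded pending []; in_txn=False
Final committed: {b=28, d=13, e=20}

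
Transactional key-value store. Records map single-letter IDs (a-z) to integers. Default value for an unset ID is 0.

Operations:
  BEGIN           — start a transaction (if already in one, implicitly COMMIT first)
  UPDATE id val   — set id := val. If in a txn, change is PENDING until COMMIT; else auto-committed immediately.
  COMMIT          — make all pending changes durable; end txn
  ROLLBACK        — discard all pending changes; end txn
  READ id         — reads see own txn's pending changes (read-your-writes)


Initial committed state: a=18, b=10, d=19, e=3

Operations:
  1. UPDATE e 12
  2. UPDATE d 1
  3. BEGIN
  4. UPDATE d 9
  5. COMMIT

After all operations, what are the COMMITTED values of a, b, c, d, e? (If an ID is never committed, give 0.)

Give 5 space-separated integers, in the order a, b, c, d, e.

Initial committed: {a=18, b=10, d=19, e=3}
Op 1: UPDATE e=12 (auto-commit; committed e=12)
Op 2: UPDATE d=1 (auto-commit; committed d=1)
Op 3: BEGIN: in_txn=True, pending={}
Op 4: UPDATE d=9 (pending; pending now {d=9})
Op 5: COMMIT: merged ['d'] into committed; committed now {a=18, b=10, d=9, e=12}
Final committed: {a=18, b=10, d=9, e=12}

Answer: 18 10 0 9 12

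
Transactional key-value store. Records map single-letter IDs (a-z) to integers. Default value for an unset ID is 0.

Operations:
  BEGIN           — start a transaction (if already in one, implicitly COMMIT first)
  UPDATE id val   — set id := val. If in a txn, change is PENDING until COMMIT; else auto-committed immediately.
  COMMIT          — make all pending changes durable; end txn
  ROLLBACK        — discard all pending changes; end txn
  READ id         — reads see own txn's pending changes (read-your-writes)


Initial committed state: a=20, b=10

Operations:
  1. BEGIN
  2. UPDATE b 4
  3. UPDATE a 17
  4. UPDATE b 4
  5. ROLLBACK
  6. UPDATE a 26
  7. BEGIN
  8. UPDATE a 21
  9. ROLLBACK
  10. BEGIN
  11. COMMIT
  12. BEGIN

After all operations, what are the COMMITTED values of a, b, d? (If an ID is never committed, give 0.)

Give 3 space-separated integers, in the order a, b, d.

Initial committed: {a=20, b=10}
Op 1: BEGIN: in_txn=True, pending={}
Op 2: UPDATE b=4 (pending; pending now {b=4})
Op 3: UPDATE a=17 (pending; pending now {a=17, b=4})
Op 4: UPDATE b=4 (pending; pending now {a=17, b=4})
Op 5: ROLLBACK: discarded pending ['a', 'b']; in_txn=False
Op 6: UPDATE a=26 (auto-commit; committed a=26)
Op 7: BEGIN: in_txn=True, pending={}
Op 8: UPDATE a=21 (pending; pending now {a=21})
Op 9: ROLLBACK: discarded pending ['a']; in_txn=False
Op 10: BEGIN: in_txn=True, pending={}
Op 11: COMMIT: merged [] into committed; committed now {a=26, b=10}
Op 12: BEGIN: in_txn=True, pending={}
Final committed: {a=26, b=10}

Answer: 26 10 0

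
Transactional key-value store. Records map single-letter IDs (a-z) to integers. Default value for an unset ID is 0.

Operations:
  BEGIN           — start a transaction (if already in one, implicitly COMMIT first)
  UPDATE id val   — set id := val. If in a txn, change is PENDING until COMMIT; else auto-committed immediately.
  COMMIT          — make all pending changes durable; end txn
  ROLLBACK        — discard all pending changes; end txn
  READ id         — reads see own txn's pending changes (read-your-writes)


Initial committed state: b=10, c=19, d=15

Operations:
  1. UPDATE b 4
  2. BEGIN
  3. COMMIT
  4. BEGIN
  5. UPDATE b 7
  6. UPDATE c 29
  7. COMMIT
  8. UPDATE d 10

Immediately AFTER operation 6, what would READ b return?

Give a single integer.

Initial committed: {b=10, c=19, d=15}
Op 1: UPDATE b=4 (auto-commit; committed b=4)
Op 2: BEGIN: in_txn=True, pending={}
Op 3: COMMIT: merged [] into committed; committed now {b=4, c=19, d=15}
Op 4: BEGIN: in_txn=True, pending={}
Op 5: UPDATE b=7 (pending; pending now {b=7})
Op 6: UPDATE c=29 (pending; pending now {b=7, c=29})
After op 6: visible(b) = 7 (pending={b=7, c=29}, committed={b=4, c=19, d=15})

Answer: 7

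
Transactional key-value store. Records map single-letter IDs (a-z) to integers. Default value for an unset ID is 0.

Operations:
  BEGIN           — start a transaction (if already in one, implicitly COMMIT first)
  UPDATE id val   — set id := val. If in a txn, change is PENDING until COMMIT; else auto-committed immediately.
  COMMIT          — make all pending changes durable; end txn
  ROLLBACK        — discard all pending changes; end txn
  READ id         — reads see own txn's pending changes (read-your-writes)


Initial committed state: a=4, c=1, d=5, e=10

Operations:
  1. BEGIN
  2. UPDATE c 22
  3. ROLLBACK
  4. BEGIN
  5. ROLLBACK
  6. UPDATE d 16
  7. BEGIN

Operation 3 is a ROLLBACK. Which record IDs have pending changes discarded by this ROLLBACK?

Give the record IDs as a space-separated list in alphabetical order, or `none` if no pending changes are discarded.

Initial committed: {a=4, c=1, d=5, e=10}
Op 1: BEGIN: in_txn=True, pending={}
Op 2: UPDATE c=22 (pending; pending now {c=22})
Op 3: ROLLBACK: discarded pending ['c']; in_txn=False
Op 4: BEGIN: in_txn=True, pending={}
Op 5: ROLLBACK: discarded pending []; in_txn=False
Op 6: UPDATE d=16 (auto-commit; committed d=16)
Op 7: BEGIN: in_txn=True, pending={}
ROLLBACK at op 3 discards: ['c']

Answer: c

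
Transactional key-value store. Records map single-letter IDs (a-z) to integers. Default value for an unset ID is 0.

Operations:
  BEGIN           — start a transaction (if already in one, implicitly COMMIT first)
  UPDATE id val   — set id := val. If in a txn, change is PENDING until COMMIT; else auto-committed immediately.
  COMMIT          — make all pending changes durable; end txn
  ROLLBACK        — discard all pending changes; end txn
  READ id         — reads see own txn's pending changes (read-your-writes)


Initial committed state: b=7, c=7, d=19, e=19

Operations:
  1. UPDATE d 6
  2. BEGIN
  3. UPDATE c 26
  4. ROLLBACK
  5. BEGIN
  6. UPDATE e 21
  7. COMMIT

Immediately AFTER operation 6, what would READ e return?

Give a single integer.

Initial committed: {b=7, c=7, d=19, e=19}
Op 1: UPDATE d=6 (auto-commit; committed d=6)
Op 2: BEGIN: in_txn=True, pending={}
Op 3: UPDATE c=26 (pending; pending now {c=26})
Op 4: ROLLBACK: discarded pending ['c']; in_txn=False
Op 5: BEGIN: in_txn=True, pending={}
Op 6: UPDATE e=21 (pending; pending now {e=21})
After op 6: visible(e) = 21 (pending={e=21}, committed={b=7, c=7, d=6, e=19})

Answer: 21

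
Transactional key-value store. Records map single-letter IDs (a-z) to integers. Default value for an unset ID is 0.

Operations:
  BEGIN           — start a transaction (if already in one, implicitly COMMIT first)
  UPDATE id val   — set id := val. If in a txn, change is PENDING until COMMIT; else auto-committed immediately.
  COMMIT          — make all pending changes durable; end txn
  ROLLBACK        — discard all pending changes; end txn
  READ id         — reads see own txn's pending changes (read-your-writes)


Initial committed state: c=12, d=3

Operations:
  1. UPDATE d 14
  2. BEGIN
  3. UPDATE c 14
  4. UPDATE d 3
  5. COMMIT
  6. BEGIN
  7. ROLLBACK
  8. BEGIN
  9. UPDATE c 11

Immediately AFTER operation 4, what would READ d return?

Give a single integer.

Initial committed: {c=12, d=3}
Op 1: UPDATE d=14 (auto-commit; committed d=14)
Op 2: BEGIN: in_txn=True, pending={}
Op 3: UPDATE c=14 (pending; pending now {c=14})
Op 4: UPDATE d=3 (pending; pending now {c=14, d=3})
After op 4: visible(d) = 3 (pending={c=14, d=3}, committed={c=12, d=14})

Answer: 3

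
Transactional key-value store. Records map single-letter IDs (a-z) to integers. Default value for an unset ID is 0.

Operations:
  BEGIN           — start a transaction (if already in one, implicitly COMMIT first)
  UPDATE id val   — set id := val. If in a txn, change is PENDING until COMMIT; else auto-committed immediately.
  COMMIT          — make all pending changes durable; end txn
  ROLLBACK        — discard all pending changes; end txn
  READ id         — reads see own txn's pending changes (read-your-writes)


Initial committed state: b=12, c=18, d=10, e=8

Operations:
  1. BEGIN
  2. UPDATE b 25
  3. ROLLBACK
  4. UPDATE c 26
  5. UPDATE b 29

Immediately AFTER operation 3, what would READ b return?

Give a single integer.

Initial committed: {b=12, c=18, d=10, e=8}
Op 1: BEGIN: in_txn=True, pending={}
Op 2: UPDATE b=25 (pending; pending now {b=25})
Op 3: ROLLBACK: discarded pending ['b']; in_txn=False
After op 3: visible(b) = 12 (pending={}, committed={b=12, c=18, d=10, e=8})

Answer: 12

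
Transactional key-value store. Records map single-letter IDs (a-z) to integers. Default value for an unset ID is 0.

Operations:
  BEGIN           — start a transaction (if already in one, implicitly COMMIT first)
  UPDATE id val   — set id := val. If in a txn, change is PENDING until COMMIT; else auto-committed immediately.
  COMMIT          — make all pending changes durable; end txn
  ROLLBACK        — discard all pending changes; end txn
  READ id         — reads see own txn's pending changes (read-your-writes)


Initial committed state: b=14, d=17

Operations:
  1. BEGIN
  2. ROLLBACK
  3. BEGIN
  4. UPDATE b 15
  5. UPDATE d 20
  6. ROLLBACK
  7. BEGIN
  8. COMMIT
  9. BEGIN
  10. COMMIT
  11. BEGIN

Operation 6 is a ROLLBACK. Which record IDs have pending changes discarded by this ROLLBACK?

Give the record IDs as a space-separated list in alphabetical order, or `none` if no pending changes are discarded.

Answer: b d

Derivation:
Initial committed: {b=14, d=17}
Op 1: BEGIN: in_txn=True, pending={}
Op 2: ROLLBACK: discarded pending []; in_txn=False
Op 3: BEGIN: in_txn=True, pending={}
Op 4: UPDATE b=15 (pending; pending now {b=15})
Op 5: UPDATE d=20 (pending; pending now {b=15, d=20})
Op 6: ROLLBACK: discarded pending ['b', 'd']; in_txn=False
Op 7: BEGIN: in_txn=True, pending={}
Op 8: COMMIT: merged [] into committed; committed now {b=14, d=17}
Op 9: BEGIN: in_txn=True, pending={}
Op 10: COMMIT: merged [] into committed; committed now {b=14, d=17}
Op 11: BEGIN: in_txn=True, pending={}
ROLLBACK at op 6 discards: ['b', 'd']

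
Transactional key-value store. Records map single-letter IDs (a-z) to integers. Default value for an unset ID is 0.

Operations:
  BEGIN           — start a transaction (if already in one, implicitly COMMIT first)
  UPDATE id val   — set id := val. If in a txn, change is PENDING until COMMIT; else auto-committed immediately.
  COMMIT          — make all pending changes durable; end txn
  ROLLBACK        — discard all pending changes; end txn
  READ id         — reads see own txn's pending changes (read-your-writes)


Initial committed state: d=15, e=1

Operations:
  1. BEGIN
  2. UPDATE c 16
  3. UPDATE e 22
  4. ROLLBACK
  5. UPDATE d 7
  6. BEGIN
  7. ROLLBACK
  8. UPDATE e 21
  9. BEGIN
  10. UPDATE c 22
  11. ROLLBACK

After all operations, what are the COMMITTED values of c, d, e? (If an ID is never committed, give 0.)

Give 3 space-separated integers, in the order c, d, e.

Initial committed: {d=15, e=1}
Op 1: BEGIN: in_txn=True, pending={}
Op 2: UPDATE c=16 (pending; pending now {c=16})
Op 3: UPDATE e=22 (pending; pending now {c=16, e=22})
Op 4: ROLLBACK: discarded pending ['c', 'e']; in_txn=False
Op 5: UPDATE d=7 (auto-commit; committed d=7)
Op 6: BEGIN: in_txn=True, pending={}
Op 7: ROLLBACK: discarded pending []; in_txn=False
Op 8: UPDATE e=21 (auto-commit; committed e=21)
Op 9: BEGIN: in_txn=True, pending={}
Op 10: UPDATE c=22 (pending; pending now {c=22})
Op 11: ROLLBACK: discarded pending ['c']; in_txn=False
Final committed: {d=7, e=21}

Answer: 0 7 21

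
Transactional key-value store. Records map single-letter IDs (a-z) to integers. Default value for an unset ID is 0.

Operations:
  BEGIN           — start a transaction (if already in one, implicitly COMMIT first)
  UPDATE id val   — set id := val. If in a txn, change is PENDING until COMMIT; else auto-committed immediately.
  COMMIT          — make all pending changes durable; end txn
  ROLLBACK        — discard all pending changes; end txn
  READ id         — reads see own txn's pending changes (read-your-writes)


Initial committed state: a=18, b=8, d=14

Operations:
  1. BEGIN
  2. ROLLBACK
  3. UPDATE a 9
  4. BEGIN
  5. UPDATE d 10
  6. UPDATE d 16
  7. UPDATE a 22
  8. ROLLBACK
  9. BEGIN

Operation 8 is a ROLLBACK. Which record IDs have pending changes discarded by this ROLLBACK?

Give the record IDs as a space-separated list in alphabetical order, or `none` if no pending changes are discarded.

Answer: a d

Derivation:
Initial committed: {a=18, b=8, d=14}
Op 1: BEGIN: in_txn=True, pending={}
Op 2: ROLLBACK: discarded pending []; in_txn=False
Op 3: UPDATE a=9 (auto-commit; committed a=9)
Op 4: BEGIN: in_txn=True, pending={}
Op 5: UPDATE d=10 (pending; pending now {d=10})
Op 6: UPDATE d=16 (pending; pending now {d=16})
Op 7: UPDATE a=22 (pending; pending now {a=22, d=16})
Op 8: ROLLBACK: discarded pending ['a', 'd']; in_txn=False
Op 9: BEGIN: in_txn=True, pending={}
ROLLBACK at op 8 discards: ['a', 'd']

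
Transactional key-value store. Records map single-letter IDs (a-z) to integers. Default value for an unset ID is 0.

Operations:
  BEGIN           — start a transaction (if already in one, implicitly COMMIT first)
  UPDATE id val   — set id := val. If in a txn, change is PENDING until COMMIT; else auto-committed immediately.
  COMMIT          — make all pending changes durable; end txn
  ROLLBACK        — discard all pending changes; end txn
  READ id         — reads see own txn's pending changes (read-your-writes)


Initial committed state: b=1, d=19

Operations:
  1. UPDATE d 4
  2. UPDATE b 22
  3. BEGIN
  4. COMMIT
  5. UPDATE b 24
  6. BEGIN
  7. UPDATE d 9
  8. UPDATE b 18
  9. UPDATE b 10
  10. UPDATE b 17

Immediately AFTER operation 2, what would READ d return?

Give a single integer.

Answer: 4

Derivation:
Initial committed: {b=1, d=19}
Op 1: UPDATE d=4 (auto-commit; committed d=4)
Op 2: UPDATE b=22 (auto-commit; committed b=22)
After op 2: visible(d) = 4 (pending={}, committed={b=22, d=4})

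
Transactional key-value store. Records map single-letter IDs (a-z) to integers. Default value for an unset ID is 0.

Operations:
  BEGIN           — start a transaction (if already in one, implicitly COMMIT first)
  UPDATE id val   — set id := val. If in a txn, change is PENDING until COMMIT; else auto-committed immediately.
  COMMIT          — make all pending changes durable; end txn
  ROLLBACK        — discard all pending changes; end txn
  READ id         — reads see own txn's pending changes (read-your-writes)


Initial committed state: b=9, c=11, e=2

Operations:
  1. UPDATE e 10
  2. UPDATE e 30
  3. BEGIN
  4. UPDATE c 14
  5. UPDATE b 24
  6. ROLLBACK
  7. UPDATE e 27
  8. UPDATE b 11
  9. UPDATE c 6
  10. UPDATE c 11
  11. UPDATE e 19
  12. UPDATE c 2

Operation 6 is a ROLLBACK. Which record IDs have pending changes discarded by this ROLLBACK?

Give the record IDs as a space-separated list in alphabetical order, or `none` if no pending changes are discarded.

Answer: b c

Derivation:
Initial committed: {b=9, c=11, e=2}
Op 1: UPDATE e=10 (auto-commit; committed e=10)
Op 2: UPDATE e=30 (auto-commit; committed e=30)
Op 3: BEGIN: in_txn=True, pending={}
Op 4: UPDATE c=14 (pending; pending now {c=14})
Op 5: UPDATE b=24 (pending; pending now {b=24, c=14})
Op 6: ROLLBACK: discarded pending ['b', 'c']; in_txn=False
Op 7: UPDATE e=27 (auto-commit; committed e=27)
Op 8: UPDATE b=11 (auto-commit; committed b=11)
Op 9: UPDATE c=6 (auto-commit; committed c=6)
Op 10: UPDATE c=11 (auto-commit; committed c=11)
Op 11: UPDATE e=19 (auto-commit; committed e=19)
Op 12: UPDATE c=2 (auto-commit; committed c=2)
ROLLBACK at op 6 discards: ['b', 'c']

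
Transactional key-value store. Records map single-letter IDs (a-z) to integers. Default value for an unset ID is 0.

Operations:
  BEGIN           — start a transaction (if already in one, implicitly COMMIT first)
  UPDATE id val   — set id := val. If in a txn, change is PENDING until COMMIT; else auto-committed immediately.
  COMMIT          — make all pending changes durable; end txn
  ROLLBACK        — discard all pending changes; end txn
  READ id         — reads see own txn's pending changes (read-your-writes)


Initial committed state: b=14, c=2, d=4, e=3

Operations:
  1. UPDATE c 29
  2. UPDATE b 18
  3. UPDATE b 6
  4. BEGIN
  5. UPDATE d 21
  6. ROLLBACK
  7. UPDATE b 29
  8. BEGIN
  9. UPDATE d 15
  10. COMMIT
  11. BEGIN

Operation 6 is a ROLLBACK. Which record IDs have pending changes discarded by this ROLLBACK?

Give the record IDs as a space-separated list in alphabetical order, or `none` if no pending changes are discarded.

Initial committed: {b=14, c=2, d=4, e=3}
Op 1: UPDATE c=29 (auto-commit; committed c=29)
Op 2: UPDATE b=18 (auto-commit; committed b=18)
Op 3: UPDATE b=6 (auto-commit; committed b=6)
Op 4: BEGIN: in_txn=True, pending={}
Op 5: UPDATE d=21 (pending; pending now {d=21})
Op 6: ROLLBACK: discarded pending ['d']; in_txn=False
Op 7: UPDATE b=29 (auto-commit; committed b=29)
Op 8: BEGIN: in_txn=True, pending={}
Op 9: UPDATE d=15 (pending; pending now {d=15})
Op 10: COMMIT: merged ['d'] into committed; committed now {b=29, c=29, d=15, e=3}
Op 11: BEGIN: in_txn=True, pending={}
ROLLBACK at op 6 discards: ['d']

Answer: d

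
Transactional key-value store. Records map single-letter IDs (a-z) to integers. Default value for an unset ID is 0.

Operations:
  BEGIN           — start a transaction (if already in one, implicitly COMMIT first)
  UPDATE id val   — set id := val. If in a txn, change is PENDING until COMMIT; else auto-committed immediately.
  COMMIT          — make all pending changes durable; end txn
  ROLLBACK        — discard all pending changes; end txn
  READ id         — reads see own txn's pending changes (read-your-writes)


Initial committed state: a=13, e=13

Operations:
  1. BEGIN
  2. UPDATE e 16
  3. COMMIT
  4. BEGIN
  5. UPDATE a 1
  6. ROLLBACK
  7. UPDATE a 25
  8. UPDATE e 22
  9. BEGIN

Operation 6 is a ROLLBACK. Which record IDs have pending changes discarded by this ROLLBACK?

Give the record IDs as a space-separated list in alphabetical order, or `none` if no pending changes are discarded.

Initial committed: {a=13, e=13}
Op 1: BEGIN: in_txn=True, pending={}
Op 2: UPDATE e=16 (pending; pending now {e=16})
Op 3: COMMIT: merged ['e'] into committed; committed now {a=13, e=16}
Op 4: BEGIN: in_txn=True, pending={}
Op 5: UPDATE a=1 (pending; pending now {a=1})
Op 6: ROLLBACK: discarded pending ['a']; in_txn=False
Op 7: UPDATE a=25 (auto-commit; committed a=25)
Op 8: UPDATE e=22 (auto-commit; committed e=22)
Op 9: BEGIN: in_txn=True, pending={}
ROLLBACK at op 6 discards: ['a']

Answer: a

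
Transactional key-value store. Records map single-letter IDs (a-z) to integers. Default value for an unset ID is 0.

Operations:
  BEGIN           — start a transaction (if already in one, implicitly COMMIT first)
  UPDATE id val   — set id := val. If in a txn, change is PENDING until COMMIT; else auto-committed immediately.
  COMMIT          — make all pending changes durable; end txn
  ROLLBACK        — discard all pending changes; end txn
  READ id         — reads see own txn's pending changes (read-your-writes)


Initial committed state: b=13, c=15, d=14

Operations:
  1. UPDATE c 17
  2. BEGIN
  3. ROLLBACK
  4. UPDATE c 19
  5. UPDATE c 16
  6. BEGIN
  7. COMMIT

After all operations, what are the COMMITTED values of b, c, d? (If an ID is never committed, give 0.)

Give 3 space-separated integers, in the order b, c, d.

Initial committed: {b=13, c=15, d=14}
Op 1: UPDATE c=17 (auto-commit; committed c=17)
Op 2: BEGIN: in_txn=True, pending={}
Op 3: ROLLBACK: discarded pending []; in_txn=False
Op 4: UPDATE c=19 (auto-commit; committed c=19)
Op 5: UPDATE c=16 (auto-commit; committed c=16)
Op 6: BEGIN: in_txn=True, pending={}
Op 7: COMMIT: merged [] into committed; committed now {b=13, c=16, d=14}
Final committed: {b=13, c=16, d=14}

Answer: 13 16 14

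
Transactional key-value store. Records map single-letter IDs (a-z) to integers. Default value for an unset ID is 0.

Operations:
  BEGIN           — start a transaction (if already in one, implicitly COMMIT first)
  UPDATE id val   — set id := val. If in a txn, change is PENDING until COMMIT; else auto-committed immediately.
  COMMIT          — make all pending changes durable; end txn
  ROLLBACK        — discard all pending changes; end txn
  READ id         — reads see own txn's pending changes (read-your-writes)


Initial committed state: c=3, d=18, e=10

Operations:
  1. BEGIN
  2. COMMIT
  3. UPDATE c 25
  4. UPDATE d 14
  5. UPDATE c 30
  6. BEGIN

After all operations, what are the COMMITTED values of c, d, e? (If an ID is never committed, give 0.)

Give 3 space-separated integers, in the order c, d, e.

Answer: 30 14 10

Derivation:
Initial committed: {c=3, d=18, e=10}
Op 1: BEGIN: in_txn=True, pending={}
Op 2: COMMIT: merged [] into committed; committed now {c=3, d=18, e=10}
Op 3: UPDATE c=25 (auto-commit; committed c=25)
Op 4: UPDATE d=14 (auto-commit; committed d=14)
Op 5: UPDATE c=30 (auto-commit; committed c=30)
Op 6: BEGIN: in_txn=True, pending={}
Final committed: {c=30, d=14, e=10}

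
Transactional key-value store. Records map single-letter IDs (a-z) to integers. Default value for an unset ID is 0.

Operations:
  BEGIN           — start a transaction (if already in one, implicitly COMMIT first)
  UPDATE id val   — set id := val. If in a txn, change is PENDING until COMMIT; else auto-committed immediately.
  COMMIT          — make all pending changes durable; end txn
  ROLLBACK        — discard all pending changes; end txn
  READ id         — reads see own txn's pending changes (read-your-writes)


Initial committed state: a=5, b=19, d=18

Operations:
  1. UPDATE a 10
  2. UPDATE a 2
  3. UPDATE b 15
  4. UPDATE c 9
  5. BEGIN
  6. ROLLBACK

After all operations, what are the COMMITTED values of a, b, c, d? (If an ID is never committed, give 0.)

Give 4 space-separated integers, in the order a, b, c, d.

Initial committed: {a=5, b=19, d=18}
Op 1: UPDATE a=10 (auto-commit; committed a=10)
Op 2: UPDATE a=2 (auto-commit; committed a=2)
Op 3: UPDATE b=15 (auto-commit; committed b=15)
Op 4: UPDATE c=9 (auto-commit; committed c=9)
Op 5: BEGIN: in_txn=True, pending={}
Op 6: ROLLBACK: discarded pending []; in_txn=False
Final committed: {a=2, b=15, c=9, d=18}

Answer: 2 15 9 18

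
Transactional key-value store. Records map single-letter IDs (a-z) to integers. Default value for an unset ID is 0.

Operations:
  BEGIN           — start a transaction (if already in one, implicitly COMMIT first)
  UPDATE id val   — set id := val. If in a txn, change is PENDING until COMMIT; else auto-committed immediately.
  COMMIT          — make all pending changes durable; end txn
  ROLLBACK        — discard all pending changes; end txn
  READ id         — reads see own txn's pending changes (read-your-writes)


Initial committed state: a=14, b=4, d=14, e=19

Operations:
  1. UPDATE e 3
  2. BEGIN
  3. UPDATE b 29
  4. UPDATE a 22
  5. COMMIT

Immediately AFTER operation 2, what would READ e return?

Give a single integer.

Initial committed: {a=14, b=4, d=14, e=19}
Op 1: UPDATE e=3 (auto-commit; committed e=3)
Op 2: BEGIN: in_txn=True, pending={}
After op 2: visible(e) = 3 (pending={}, committed={a=14, b=4, d=14, e=3})

Answer: 3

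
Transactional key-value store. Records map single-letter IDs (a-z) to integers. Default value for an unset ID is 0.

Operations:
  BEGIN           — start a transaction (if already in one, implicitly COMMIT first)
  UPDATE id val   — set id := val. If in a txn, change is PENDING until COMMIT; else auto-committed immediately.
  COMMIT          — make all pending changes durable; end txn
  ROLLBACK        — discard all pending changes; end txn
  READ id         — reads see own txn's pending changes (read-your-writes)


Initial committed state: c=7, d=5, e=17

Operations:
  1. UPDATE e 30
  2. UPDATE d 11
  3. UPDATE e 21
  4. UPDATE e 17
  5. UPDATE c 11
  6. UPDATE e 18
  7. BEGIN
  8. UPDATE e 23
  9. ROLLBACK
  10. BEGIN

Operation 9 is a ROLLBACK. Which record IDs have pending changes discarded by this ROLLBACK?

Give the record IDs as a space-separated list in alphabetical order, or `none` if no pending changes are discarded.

Initial committed: {c=7, d=5, e=17}
Op 1: UPDATE e=30 (auto-commit; committed e=30)
Op 2: UPDATE d=11 (auto-commit; committed d=11)
Op 3: UPDATE e=21 (auto-commit; committed e=21)
Op 4: UPDATE e=17 (auto-commit; committed e=17)
Op 5: UPDATE c=11 (auto-commit; committed c=11)
Op 6: UPDATE e=18 (auto-commit; committed e=18)
Op 7: BEGIN: in_txn=True, pending={}
Op 8: UPDATE e=23 (pending; pending now {e=23})
Op 9: ROLLBACK: discarded pending ['e']; in_txn=False
Op 10: BEGIN: in_txn=True, pending={}
ROLLBACK at op 9 discards: ['e']

Answer: e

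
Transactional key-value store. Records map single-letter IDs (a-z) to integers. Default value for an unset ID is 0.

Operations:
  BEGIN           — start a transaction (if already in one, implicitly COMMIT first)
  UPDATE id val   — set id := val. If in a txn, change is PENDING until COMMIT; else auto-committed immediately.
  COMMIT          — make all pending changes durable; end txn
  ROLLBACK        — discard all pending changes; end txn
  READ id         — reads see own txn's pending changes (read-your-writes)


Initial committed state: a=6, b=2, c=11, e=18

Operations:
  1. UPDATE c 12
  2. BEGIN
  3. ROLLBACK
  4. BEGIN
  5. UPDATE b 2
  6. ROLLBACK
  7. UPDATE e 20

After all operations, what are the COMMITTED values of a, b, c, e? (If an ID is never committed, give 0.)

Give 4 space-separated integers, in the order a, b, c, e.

Initial committed: {a=6, b=2, c=11, e=18}
Op 1: UPDATE c=12 (auto-commit; committed c=12)
Op 2: BEGIN: in_txn=True, pending={}
Op 3: ROLLBACK: discarded pending []; in_txn=False
Op 4: BEGIN: in_txn=True, pending={}
Op 5: UPDATE b=2 (pending; pending now {b=2})
Op 6: ROLLBACK: discarded pending ['b']; in_txn=False
Op 7: UPDATE e=20 (auto-commit; committed e=20)
Final committed: {a=6, b=2, c=12, e=20}

Answer: 6 2 12 20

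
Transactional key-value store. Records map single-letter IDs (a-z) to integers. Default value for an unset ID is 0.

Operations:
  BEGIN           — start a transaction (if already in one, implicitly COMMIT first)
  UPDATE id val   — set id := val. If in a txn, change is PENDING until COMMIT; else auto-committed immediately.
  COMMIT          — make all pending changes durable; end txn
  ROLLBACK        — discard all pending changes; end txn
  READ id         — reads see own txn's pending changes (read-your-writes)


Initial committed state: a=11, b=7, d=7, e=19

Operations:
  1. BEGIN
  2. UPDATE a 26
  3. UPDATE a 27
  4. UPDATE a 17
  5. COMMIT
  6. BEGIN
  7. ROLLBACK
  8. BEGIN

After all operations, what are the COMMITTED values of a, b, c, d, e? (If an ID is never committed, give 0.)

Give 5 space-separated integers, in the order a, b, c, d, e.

Initial committed: {a=11, b=7, d=7, e=19}
Op 1: BEGIN: in_txn=True, pending={}
Op 2: UPDATE a=26 (pending; pending now {a=26})
Op 3: UPDATE a=27 (pending; pending now {a=27})
Op 4: UPDATE a=17 (pending; pending now {a=17})
Op 5: COMMIT: merged ['a'] into committed; committed now {a=17, b=7, d=7, e=19}
Op 6: BEGIN: in_txn=True, pending={}
Op 7: ROLLBACK: discarded pending []; in_txn=False
Op 8: BEGIN: in_txn=True, pending={}
Final committed: {a=17, b=7, d=7, e=19}

Answer: 17 7 0 7 19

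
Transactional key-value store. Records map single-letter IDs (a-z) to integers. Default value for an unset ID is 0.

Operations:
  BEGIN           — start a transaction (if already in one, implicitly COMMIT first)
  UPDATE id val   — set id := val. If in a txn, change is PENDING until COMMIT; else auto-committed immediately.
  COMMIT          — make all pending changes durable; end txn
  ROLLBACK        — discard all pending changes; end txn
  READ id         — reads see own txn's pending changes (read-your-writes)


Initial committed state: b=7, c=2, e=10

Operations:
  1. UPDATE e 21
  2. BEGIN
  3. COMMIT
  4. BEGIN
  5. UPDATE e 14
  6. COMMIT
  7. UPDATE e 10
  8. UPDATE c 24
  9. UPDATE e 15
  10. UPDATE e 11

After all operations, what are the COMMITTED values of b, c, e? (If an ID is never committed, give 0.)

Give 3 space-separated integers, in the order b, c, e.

Answer: 7 24 11

Derivation:
Initial committed: {b=7, c=2, e=10}
Op 1: UPDATE e=21 (auto-commit; committed e=21)
Op 2: BEGIN: in_txn=True, pending={}
Op 3: COMMIT: merged [] into committed; committed now {b=7, c=2, e=21}
Op 4: BEGIN: in_txn=True, pending={}
Op 5: UPDATE e=14 (pending; pending now {e=14})
Op 6: COMMIT: merged ['e'] into committed; committed now {b=7, c=2, e=14}
Op 7: UPDATE e=10 (auto-commit; committed e=10)
Op 8: UPDATE c=24 (auto-commit; committed c=24)
Op 9: UPDATE e=15 (auto-commit; committed e=15)
Op 10: UPDATE e=11 (auto-commit; committed e=11)
Final committed: {b=7, c=24, e=11}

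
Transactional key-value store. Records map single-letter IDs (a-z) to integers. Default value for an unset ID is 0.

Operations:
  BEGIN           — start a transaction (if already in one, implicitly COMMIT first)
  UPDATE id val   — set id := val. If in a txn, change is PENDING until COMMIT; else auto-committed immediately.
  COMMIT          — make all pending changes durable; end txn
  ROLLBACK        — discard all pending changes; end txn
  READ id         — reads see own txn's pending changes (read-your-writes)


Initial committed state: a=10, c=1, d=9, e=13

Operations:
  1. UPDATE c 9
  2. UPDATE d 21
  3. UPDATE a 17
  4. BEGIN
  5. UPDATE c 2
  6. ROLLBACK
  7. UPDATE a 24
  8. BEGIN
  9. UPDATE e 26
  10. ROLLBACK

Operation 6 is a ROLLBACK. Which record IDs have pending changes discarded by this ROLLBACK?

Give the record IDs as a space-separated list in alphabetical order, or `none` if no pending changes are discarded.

Initial committed: {a=10, c=1, d=9, e=13}
Op 1: UPDATE c=9 (auto-commit; committed c=9)
Op 2: UPDATE d=21 (auto-commit; committed d=21)
Op 3: UPDATE a=17 (auto-commit; committed a=17)
Op 4: BEGIN: in_txn=True, pending={}
Op 5: UPDATE c=2 (pending; pending now {c=2})
Op 6: ROLLBACK: discarded pending ['c']; in_txn=False
Op 7: UPDATE a=24 (auto-commit; committed a=24)
Op 8: BEGIN: in_txn=True, pending={}
Op 9: UPDATE e=26 (pending; pending now {e=26})
Op 10: ROLLBACK: discarded pending ['e']; in_txn=False
ROLLBACK at op 6 discards: ['c']

Answer: c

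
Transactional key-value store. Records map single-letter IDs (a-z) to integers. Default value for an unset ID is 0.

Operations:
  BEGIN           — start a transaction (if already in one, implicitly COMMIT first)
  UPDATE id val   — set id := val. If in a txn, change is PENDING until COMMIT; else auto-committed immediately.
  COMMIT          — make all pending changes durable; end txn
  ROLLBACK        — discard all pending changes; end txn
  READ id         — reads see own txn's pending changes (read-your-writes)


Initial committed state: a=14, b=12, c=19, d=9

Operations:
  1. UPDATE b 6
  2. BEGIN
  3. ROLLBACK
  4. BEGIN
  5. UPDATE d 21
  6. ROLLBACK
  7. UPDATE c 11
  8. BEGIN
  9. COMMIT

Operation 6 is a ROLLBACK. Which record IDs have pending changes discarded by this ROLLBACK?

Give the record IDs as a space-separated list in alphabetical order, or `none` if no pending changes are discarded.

Initial committed: {a=14, b=12, c=19, d=9}
Op 1: UPDATE b=6 (auto-commit; committed b=6)
Op 2: BEGIN: in_txn=True, pending={}
Op 3: ROLLBACK: discarded pending []; in_txn=False
Op 4: BEGIN: in_txn=True, pending={}
Op 5: UPDATE d=21 (pending; pending now {d=21})
Op 6: ROLLBACK: discarded pending ['d']; in_txn=False
Op 7: UPDATE c=11 (auto-commit; committed c=11)
Op 8: BEGIN: in_txn=True, pending={}
Op 9: COMMIT: merged [] into committed; committed now {a=14, b=6, c=11, d=9}
ROLLBACK at op 6 discards: ['d']

Answer: d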